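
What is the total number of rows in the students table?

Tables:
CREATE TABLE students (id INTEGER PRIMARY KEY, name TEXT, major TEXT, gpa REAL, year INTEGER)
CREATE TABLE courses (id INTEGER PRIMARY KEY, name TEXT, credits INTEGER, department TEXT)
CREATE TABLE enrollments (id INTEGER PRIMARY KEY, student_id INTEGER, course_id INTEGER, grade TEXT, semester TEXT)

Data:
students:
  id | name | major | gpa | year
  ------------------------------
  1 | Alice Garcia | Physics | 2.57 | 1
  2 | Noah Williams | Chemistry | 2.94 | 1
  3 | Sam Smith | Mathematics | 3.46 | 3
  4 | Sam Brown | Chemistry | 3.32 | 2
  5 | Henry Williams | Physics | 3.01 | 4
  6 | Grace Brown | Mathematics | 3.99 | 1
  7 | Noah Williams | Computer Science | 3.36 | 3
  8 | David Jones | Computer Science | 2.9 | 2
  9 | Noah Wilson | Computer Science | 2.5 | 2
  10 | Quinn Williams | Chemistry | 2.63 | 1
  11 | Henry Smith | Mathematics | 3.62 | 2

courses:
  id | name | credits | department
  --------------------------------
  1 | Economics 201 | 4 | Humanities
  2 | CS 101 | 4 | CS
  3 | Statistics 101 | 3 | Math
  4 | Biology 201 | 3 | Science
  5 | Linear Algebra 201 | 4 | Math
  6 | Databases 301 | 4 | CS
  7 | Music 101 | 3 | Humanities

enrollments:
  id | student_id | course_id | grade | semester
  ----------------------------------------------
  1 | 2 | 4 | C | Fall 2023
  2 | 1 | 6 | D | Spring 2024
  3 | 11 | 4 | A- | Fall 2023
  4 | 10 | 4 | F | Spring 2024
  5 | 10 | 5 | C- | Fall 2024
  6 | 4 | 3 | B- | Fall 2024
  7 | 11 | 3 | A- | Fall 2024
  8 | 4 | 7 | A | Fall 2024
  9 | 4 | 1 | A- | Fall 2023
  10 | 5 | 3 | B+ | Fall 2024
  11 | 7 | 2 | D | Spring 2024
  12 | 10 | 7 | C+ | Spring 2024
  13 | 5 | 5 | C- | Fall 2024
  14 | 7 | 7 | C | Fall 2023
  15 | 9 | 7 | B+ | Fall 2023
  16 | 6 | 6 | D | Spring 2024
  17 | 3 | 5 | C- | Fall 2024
SELECT COUNT(*) FROM students

Execution result:
11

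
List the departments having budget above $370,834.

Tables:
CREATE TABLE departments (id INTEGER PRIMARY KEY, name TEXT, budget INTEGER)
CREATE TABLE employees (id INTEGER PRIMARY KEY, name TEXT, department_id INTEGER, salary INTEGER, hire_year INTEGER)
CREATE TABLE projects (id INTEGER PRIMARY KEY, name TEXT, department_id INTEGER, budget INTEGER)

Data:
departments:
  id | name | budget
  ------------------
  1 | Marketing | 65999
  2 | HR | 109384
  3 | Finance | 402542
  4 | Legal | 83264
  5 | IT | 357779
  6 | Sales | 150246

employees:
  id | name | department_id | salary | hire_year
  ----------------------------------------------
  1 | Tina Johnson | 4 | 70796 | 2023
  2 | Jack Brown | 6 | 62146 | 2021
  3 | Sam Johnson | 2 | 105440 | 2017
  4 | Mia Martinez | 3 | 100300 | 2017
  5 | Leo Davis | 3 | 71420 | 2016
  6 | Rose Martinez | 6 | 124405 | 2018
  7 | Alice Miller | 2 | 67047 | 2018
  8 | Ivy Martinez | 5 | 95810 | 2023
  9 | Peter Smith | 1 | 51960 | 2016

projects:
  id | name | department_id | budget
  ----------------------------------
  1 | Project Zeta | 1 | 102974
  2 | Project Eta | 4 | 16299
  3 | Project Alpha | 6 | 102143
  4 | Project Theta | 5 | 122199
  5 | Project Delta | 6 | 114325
SELECT name, budget FROM departments WHERE budget > 370834

Execution result:
name | budget
Finance | 402542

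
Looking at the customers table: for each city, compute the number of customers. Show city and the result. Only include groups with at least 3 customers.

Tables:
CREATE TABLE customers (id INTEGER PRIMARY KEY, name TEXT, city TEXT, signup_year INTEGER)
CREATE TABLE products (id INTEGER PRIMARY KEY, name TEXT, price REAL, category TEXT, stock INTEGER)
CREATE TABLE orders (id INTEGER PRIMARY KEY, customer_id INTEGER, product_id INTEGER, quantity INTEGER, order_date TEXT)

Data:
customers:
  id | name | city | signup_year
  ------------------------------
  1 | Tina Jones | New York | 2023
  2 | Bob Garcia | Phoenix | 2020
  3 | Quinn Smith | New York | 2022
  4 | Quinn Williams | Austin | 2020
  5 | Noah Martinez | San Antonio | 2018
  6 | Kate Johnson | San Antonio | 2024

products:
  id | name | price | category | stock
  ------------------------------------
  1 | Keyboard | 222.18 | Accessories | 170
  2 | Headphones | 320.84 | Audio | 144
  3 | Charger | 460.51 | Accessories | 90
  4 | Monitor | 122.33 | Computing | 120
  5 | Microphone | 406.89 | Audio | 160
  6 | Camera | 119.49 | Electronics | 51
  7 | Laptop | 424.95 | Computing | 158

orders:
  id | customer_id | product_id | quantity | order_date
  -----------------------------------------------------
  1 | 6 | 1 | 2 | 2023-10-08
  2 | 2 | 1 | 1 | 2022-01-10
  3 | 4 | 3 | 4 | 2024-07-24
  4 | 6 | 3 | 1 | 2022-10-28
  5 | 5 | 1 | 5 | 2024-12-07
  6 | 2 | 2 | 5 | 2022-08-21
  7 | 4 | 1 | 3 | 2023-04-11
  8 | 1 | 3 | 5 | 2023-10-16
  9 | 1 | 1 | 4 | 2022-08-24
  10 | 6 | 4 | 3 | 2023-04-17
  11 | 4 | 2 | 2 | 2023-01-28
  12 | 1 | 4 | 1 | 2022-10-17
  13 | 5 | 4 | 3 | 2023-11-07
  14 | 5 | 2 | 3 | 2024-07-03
SELECT city, COUNT(*) AS n FROM customers GROUP BY city HAVING COUNT(*) >= 3

Execution result:
(no rows)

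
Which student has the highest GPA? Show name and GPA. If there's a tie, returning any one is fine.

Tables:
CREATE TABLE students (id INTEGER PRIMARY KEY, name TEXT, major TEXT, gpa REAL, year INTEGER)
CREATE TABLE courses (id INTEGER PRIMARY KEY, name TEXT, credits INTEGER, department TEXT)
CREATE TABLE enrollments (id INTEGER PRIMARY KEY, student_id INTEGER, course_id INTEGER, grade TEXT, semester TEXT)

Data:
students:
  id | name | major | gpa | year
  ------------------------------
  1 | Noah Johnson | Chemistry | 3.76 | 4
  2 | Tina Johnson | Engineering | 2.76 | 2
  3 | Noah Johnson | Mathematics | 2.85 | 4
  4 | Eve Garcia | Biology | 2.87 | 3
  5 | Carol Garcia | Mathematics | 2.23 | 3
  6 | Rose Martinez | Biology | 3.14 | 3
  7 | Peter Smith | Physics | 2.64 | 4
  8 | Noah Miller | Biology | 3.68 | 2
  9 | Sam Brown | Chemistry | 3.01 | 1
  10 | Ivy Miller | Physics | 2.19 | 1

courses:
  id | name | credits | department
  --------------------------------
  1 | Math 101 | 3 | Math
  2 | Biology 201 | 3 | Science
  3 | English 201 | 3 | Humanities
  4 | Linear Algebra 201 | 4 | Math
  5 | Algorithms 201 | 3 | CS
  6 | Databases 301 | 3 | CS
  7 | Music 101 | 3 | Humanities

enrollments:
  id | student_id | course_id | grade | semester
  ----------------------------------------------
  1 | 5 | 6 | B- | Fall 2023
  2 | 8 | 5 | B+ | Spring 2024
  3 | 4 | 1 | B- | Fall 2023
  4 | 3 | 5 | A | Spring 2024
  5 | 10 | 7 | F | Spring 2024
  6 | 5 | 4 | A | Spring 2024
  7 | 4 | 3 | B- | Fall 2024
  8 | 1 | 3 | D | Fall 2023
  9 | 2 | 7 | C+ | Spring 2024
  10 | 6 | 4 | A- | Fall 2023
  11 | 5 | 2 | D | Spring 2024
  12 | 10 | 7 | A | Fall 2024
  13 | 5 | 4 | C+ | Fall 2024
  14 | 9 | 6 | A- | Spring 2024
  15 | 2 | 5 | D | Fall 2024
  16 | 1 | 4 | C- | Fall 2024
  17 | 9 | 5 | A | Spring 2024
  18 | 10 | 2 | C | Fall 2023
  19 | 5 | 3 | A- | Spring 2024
SELECT name, gpa FROM students ORDER BY gpa DESC LIMIT 1

Execution result:
name | gpa
Noah Johnson | 3.76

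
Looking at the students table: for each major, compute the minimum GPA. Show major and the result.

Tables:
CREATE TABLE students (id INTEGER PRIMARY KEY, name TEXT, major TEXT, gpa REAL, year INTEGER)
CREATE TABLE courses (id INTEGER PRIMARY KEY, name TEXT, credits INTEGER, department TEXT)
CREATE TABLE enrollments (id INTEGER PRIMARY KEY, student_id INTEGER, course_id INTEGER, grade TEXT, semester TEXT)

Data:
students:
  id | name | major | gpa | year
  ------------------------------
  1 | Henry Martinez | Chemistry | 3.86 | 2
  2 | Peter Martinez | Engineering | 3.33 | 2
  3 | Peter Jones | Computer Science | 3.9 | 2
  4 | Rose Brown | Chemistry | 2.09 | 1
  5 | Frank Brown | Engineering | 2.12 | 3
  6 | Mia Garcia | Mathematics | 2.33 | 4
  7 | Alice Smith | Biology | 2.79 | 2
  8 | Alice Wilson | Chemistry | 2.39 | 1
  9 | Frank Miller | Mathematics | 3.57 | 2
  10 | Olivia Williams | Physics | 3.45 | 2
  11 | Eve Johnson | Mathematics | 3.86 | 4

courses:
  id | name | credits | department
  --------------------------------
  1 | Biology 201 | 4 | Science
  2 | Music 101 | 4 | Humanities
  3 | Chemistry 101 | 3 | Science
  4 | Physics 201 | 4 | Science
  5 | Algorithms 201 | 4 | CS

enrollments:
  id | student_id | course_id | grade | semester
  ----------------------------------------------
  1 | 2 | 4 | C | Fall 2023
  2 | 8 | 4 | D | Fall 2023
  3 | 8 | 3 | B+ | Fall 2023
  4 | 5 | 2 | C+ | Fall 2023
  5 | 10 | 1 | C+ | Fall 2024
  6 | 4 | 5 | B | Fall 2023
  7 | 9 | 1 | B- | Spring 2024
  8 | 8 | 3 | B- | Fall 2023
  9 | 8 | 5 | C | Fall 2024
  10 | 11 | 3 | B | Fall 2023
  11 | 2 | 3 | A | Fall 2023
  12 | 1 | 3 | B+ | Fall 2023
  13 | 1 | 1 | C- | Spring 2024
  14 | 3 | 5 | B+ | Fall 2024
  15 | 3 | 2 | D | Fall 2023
SELECT major, MIN(gpa) AS min_gpa FROM students GROUP BY major

Execution result:
major | min_gpa
Biology | 2.79
Chemistry | 2.09
Computer Science | 3.90
Engineering | 2.12
Mathematics | 2.33
Physics | 3.45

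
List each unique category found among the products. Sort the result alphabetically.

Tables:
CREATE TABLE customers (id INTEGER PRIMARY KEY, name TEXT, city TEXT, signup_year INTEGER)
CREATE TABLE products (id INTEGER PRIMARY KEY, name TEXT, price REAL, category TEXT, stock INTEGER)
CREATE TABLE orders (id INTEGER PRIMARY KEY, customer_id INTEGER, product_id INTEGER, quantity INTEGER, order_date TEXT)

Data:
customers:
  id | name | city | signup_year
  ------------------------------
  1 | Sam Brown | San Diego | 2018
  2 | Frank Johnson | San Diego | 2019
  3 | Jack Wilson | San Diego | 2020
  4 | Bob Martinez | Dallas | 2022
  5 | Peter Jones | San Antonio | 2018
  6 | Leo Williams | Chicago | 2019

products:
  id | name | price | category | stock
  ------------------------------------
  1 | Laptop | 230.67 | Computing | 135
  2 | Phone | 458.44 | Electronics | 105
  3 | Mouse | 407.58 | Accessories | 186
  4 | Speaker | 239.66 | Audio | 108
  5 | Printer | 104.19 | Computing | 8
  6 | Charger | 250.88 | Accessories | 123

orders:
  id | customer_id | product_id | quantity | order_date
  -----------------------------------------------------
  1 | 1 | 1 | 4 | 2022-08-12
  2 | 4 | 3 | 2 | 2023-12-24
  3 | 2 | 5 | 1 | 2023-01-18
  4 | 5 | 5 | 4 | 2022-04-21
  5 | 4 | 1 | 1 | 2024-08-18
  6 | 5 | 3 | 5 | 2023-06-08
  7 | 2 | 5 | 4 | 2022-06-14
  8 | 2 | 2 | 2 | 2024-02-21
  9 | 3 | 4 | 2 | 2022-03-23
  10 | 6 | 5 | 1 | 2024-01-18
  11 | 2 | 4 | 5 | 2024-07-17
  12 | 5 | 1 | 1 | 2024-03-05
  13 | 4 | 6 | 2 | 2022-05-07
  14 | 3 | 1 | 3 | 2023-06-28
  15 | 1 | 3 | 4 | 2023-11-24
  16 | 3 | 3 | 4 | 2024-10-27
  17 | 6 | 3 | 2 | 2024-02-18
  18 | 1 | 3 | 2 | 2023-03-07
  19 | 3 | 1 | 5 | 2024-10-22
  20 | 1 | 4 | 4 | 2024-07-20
SELECT DISTINCT category FROM products ORDER BY category

Execution result:
category
Accessories
Audio
Computing
Electronics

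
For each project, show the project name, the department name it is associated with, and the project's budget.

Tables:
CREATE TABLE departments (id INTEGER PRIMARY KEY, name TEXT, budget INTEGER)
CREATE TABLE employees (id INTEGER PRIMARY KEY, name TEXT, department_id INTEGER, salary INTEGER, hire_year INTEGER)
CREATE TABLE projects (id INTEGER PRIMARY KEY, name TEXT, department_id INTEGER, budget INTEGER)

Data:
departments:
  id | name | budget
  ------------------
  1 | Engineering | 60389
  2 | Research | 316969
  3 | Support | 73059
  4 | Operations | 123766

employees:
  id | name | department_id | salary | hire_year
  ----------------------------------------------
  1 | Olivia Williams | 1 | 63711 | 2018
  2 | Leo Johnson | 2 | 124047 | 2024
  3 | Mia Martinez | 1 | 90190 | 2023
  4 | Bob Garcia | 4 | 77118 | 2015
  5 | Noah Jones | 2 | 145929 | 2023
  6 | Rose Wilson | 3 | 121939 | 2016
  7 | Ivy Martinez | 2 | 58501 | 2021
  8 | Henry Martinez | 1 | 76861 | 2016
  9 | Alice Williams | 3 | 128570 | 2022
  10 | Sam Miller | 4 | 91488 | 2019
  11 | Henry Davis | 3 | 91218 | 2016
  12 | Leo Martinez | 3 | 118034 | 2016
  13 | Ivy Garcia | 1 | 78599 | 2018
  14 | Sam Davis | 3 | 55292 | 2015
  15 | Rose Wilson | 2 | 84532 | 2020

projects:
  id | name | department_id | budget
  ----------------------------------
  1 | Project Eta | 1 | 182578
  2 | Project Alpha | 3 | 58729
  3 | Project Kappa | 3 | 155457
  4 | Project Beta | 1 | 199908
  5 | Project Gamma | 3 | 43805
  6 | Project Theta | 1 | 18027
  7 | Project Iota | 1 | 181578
SELECT c.name, p.name AS department, c.budget FROM projects c JOIN departments p ON c.department_id = p.id

Execution result:
name | department | budget
Project Eta | Engineering | 182578
Project Alpha | Support | 58729
Project Kappa | Support | 155457
Project Beta | Engineering | 199908
Project Gamma | Support | 43805
Project Theta | Engineering | 18027
Project Iota | Engineering | 181578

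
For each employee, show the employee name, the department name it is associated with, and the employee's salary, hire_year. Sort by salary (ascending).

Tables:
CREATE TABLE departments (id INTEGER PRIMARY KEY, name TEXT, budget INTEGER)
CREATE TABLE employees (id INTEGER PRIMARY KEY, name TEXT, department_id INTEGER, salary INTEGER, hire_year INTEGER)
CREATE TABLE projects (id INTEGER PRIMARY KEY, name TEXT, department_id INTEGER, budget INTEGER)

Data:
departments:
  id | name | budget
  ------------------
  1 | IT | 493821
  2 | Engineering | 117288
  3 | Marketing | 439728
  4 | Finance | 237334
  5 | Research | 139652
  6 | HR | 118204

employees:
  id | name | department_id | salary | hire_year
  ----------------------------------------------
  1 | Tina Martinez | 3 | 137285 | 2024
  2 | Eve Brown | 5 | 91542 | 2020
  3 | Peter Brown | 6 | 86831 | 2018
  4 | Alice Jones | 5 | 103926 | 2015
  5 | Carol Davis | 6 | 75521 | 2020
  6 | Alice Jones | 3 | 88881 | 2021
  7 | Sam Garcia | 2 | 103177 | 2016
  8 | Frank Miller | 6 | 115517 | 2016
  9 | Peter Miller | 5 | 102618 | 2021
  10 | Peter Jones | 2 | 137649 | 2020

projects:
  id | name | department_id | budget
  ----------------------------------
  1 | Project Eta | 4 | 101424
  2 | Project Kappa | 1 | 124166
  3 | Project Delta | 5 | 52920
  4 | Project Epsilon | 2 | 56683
SELECT c.name, p.name AS department, c.salary, c.hire_year FROM employees c JOIN departments p ON c.department_id = p.id ORDER BY c.salary ASC

Execution result:
name | department | salary | hire_year
Carol Davis | HR | 75521 | 2020
Peter Brown | HR | 86831 | 2018
Alice Jones | Marketing | 88881 | 2021
Eve Brown | Research | 91542 | 2020
Peter Miller | Research | 102618 | 2021
Sam Garcia | Engineering | 103177 | 2016
Alice Jones | Research | 103926 | 2015
Frank Miller | HR | 115517 | 2016
Tina Martinez | Marketing | 137285 | 2024
Peter Jones | Engineering | 137649 | 2020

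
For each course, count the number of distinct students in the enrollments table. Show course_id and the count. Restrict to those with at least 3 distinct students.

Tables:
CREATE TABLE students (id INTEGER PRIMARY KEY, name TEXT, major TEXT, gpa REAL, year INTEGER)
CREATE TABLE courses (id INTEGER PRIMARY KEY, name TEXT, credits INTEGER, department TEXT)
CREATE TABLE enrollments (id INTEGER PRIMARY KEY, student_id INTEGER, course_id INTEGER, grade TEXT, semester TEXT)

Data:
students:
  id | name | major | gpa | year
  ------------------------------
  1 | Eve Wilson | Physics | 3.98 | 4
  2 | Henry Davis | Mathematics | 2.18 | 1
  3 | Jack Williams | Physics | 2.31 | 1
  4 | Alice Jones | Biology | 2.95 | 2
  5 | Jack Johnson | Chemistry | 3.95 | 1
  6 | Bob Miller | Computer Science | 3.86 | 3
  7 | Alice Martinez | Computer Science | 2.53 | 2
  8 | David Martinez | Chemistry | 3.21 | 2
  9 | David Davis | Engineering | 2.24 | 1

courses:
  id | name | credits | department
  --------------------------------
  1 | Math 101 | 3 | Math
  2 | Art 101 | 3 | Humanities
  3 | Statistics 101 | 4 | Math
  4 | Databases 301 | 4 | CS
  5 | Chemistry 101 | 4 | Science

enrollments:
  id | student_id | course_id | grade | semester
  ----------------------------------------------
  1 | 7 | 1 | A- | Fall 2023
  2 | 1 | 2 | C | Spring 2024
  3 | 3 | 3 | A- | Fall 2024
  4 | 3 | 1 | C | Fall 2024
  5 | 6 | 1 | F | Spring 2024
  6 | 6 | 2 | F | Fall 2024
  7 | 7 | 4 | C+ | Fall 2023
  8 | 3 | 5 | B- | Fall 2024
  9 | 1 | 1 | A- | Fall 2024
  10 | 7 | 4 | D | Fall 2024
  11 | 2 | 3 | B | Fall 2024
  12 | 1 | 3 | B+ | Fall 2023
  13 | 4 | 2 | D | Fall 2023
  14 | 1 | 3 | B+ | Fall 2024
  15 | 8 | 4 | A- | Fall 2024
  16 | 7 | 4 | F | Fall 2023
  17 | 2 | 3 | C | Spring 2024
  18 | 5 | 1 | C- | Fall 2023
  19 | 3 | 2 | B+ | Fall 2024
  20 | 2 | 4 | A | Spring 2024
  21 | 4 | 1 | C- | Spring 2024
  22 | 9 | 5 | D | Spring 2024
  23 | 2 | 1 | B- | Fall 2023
SELECT course_id, COUNT(DISTINCT student_id) AS distinct_student_count FROM enrollments GROUP BY course_id HAVING COUNT(DISTINCT student_id) >= 3

Execution result:
course_id | distinct_student_count
1 | 7
2 | 4
3 | 3
4 | 3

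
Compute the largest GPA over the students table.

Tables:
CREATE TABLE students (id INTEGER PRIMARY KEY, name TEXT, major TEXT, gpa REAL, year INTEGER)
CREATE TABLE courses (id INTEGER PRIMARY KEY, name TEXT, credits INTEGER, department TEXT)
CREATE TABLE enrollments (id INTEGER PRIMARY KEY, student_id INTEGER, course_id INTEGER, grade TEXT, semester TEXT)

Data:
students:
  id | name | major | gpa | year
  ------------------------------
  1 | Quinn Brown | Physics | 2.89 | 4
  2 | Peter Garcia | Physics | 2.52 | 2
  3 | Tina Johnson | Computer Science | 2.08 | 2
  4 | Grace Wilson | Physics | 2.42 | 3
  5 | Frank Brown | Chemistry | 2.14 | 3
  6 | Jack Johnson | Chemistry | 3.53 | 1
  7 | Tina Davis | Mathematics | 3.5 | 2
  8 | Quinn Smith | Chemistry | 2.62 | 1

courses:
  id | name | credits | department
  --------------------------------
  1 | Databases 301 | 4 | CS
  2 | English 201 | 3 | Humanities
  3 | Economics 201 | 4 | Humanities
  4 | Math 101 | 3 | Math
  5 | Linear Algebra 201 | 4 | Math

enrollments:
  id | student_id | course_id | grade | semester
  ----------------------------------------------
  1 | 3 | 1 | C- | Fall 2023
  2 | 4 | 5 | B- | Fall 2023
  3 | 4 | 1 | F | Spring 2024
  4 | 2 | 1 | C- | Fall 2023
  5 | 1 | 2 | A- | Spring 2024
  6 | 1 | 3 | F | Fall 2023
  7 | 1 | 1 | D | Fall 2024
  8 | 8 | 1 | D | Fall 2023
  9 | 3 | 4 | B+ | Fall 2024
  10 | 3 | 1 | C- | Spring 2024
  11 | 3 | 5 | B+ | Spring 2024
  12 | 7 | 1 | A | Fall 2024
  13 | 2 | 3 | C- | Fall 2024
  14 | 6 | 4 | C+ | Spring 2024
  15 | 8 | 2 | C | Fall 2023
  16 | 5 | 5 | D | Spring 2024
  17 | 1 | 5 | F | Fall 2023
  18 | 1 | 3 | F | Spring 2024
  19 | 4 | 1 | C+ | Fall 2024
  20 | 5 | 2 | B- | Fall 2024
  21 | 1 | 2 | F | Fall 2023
SELECT MAX(gpa) FROM students

Execution result:
3.53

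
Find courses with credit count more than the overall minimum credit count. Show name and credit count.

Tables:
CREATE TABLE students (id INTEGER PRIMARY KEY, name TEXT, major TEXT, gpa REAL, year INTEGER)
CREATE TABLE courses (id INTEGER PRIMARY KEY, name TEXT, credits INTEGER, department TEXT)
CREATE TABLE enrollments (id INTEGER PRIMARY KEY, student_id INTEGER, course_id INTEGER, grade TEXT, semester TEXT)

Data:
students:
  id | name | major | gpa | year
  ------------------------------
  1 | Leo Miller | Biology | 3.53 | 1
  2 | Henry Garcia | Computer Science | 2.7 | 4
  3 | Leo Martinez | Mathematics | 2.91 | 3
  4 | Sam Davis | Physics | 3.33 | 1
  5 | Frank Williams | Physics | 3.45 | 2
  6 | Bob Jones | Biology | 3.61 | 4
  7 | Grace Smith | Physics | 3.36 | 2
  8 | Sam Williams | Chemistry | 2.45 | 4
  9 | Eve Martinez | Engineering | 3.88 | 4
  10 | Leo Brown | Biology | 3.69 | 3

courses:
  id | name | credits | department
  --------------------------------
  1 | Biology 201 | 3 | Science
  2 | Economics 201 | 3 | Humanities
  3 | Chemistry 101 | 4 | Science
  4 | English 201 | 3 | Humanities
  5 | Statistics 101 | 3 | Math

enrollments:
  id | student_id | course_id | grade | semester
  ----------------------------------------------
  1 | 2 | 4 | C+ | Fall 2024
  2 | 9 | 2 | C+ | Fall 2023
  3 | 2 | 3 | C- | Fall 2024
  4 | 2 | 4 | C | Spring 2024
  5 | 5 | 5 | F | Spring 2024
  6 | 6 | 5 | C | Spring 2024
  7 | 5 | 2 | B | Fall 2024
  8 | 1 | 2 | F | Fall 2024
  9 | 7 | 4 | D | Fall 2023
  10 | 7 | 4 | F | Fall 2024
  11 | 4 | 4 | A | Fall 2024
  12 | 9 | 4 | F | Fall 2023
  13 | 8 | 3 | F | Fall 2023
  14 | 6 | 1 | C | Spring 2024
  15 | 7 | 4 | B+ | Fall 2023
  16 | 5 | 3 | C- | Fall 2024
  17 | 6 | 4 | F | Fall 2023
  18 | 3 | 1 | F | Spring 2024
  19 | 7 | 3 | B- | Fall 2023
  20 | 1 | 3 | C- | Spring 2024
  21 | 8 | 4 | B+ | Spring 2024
SELECT name, credits FROM courses WHERE credits > (SELECT MIN(credits) FROM courses)

Execution result:
name | credits
Chemistry 101 | 4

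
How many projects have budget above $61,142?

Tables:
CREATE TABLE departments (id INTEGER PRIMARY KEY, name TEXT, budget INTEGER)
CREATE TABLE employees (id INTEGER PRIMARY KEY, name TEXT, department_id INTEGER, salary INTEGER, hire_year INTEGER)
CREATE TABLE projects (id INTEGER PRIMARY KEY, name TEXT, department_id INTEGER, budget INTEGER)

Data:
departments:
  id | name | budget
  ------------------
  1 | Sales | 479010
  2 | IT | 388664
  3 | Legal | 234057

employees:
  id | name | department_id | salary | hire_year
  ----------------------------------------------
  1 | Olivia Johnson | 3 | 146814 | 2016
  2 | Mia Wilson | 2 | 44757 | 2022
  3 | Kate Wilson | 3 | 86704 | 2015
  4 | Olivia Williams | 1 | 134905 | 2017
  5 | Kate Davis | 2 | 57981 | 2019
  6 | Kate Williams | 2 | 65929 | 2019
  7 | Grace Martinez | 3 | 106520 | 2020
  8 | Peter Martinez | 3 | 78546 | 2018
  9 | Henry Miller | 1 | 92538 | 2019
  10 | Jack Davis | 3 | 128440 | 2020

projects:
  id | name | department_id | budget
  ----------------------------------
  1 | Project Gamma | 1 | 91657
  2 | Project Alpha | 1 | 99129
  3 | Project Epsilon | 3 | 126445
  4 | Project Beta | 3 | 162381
SELECT COUNT(*) FROM projects WHERE budget > 61142

Execution result:
4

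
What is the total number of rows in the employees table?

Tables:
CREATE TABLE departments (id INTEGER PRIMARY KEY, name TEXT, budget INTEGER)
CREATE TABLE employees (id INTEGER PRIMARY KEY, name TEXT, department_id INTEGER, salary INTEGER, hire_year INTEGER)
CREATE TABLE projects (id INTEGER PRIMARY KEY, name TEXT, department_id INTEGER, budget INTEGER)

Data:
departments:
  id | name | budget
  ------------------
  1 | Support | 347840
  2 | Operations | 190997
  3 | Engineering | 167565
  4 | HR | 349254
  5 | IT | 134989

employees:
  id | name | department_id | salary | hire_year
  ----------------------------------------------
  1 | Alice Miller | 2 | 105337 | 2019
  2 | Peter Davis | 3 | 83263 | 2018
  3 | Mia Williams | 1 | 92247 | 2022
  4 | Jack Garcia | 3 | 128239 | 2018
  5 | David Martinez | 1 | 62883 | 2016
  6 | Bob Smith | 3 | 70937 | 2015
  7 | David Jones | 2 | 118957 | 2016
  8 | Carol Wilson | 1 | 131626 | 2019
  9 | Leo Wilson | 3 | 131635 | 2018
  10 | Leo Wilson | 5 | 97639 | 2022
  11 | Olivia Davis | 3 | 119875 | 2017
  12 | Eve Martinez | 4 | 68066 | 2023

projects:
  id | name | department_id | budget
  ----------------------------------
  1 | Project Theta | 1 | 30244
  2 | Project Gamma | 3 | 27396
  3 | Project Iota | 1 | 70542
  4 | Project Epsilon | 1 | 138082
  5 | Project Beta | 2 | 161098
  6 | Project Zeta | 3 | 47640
SELECT COUNT(*) FROM employees

Execution result:
12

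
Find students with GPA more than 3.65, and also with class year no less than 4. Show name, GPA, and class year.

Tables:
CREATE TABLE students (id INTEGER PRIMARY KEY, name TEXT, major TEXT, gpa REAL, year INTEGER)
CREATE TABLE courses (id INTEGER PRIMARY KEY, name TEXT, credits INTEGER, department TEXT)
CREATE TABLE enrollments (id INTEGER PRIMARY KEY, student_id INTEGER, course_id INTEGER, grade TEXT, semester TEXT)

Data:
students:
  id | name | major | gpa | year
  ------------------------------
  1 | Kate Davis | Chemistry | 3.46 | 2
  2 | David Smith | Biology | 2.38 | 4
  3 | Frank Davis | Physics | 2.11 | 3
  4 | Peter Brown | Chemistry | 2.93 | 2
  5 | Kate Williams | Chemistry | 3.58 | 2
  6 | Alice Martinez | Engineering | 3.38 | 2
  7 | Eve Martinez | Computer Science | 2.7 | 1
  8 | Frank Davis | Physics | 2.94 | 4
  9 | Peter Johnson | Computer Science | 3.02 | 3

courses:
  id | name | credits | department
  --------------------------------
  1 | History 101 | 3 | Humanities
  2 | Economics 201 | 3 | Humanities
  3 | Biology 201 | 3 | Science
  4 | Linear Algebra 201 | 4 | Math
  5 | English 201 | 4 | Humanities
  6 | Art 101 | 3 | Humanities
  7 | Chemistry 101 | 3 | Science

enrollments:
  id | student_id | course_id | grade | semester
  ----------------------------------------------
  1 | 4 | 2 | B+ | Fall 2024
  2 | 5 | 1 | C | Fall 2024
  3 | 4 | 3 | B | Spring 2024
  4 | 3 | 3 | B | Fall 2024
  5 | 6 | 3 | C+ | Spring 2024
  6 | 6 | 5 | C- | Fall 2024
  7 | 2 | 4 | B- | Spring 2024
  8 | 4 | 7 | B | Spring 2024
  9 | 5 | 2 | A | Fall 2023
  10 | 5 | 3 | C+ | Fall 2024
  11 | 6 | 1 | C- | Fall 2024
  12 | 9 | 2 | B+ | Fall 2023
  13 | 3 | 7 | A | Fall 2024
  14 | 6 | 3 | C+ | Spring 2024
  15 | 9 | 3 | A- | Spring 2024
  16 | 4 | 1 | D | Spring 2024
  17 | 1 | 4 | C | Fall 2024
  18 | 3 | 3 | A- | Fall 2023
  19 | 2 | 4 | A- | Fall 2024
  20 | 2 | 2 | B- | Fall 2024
SELECT name, gpa, year FROM students WHERE gpa > 3.65 AND year >= 4

Execution result:
(no rows)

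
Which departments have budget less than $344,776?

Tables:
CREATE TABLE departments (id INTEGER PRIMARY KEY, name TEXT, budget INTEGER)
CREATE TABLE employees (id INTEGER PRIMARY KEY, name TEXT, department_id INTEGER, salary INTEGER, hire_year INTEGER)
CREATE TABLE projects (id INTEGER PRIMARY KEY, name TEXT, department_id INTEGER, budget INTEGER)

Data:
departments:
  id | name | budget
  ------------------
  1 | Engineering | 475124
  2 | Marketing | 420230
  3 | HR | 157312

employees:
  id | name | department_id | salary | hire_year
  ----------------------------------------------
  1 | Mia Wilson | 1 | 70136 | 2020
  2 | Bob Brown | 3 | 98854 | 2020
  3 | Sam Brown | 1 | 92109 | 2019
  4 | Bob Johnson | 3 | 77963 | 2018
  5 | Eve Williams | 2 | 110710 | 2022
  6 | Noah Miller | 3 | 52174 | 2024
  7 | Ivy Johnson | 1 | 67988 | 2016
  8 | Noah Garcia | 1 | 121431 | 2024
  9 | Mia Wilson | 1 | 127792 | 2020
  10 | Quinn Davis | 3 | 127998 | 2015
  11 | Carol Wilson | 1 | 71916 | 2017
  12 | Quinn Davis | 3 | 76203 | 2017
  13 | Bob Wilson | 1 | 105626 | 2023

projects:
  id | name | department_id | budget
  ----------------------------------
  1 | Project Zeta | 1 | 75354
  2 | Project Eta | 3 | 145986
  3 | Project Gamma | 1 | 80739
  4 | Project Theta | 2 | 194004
SELECT name, budget FROM departments WHERE budget < 344776

Execution result:
name | budget
HR | 157312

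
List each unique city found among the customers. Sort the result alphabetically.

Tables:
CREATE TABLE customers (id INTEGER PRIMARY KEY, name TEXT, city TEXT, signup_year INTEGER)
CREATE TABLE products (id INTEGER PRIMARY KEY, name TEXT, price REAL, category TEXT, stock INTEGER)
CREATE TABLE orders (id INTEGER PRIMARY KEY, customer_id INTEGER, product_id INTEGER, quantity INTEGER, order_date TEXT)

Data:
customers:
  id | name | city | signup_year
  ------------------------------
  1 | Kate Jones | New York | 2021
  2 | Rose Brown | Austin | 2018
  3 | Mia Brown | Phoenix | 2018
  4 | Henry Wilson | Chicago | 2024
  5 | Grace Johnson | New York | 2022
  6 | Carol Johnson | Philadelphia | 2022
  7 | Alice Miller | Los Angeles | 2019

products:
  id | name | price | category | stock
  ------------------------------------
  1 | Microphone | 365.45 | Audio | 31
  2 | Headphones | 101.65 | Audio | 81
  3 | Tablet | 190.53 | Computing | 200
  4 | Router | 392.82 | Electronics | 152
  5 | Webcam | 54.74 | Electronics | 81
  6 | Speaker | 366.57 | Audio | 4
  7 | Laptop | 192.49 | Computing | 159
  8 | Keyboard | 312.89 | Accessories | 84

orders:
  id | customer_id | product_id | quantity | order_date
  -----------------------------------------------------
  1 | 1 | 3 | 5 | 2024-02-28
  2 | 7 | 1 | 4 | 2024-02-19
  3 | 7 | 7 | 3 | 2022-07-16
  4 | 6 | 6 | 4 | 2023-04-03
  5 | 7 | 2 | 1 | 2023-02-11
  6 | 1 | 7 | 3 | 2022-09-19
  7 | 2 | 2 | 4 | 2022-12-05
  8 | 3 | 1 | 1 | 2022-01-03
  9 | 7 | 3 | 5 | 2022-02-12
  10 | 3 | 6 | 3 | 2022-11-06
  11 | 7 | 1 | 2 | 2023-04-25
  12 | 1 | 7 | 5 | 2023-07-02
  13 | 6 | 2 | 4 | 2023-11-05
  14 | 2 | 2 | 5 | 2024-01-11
SELECT DISTINCT city FROM customers ORDER BY city

Execution result:
city
Austin
Chicago
Los Angeles
New York
Philadelphia
Phoenix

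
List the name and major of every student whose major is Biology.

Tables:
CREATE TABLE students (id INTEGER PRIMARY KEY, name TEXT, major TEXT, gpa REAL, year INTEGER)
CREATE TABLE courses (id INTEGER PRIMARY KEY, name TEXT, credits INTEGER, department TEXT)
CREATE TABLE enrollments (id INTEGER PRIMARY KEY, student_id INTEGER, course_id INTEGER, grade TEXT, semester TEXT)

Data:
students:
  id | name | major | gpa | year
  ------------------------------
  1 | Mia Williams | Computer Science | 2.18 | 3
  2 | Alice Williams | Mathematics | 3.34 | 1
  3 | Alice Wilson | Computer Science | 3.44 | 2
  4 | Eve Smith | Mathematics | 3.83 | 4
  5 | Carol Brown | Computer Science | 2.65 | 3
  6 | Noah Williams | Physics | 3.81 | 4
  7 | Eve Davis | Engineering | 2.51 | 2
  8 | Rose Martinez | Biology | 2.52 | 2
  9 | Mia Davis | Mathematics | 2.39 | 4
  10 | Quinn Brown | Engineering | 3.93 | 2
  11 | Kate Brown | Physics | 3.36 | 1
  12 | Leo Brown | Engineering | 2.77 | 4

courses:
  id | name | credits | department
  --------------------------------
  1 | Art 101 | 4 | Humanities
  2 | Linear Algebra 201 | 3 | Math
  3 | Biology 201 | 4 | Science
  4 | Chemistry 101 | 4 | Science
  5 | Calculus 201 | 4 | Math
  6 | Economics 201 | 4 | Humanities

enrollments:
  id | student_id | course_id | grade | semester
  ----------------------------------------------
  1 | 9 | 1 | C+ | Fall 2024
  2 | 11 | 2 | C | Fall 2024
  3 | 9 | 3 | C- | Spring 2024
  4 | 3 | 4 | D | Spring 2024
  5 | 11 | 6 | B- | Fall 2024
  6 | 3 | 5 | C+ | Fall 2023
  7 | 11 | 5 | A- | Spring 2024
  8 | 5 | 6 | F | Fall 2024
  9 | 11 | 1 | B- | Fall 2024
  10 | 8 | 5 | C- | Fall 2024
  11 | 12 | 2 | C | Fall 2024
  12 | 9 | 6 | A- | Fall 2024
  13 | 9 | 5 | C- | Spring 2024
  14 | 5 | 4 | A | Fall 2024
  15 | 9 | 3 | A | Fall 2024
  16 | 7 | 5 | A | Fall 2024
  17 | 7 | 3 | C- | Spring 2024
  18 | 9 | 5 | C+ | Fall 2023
SELECT name, major FROM students WHERE major = 'Biology'

Execution result:
name | major
Rose Martinez | Biology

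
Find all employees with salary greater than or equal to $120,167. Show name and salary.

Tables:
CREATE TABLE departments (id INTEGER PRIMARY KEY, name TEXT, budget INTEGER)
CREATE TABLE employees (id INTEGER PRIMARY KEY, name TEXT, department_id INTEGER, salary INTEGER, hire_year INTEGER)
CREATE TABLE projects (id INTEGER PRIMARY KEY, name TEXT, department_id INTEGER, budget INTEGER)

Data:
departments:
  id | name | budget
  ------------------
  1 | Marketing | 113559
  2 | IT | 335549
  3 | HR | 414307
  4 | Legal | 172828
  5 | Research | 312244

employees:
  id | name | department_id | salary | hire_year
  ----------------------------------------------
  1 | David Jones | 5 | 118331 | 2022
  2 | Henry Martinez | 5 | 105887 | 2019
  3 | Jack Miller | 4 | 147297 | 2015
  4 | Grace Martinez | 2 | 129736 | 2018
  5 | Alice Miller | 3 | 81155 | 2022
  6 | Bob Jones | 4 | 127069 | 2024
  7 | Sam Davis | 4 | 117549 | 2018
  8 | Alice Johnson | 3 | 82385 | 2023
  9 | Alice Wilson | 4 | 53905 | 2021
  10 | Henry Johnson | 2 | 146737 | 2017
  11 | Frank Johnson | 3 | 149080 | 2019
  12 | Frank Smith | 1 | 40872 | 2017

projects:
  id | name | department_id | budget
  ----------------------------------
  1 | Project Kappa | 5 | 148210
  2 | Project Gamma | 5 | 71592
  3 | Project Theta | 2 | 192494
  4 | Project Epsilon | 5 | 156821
SELECT name, salary FROM employees WHERE salary >= 120167

Execution result:
name | salary
Jack Miller | 147297
Grace Martinez | 129736
Bob Jones | 127069
Henry Johnson | 146737
Frank Johnson | 149080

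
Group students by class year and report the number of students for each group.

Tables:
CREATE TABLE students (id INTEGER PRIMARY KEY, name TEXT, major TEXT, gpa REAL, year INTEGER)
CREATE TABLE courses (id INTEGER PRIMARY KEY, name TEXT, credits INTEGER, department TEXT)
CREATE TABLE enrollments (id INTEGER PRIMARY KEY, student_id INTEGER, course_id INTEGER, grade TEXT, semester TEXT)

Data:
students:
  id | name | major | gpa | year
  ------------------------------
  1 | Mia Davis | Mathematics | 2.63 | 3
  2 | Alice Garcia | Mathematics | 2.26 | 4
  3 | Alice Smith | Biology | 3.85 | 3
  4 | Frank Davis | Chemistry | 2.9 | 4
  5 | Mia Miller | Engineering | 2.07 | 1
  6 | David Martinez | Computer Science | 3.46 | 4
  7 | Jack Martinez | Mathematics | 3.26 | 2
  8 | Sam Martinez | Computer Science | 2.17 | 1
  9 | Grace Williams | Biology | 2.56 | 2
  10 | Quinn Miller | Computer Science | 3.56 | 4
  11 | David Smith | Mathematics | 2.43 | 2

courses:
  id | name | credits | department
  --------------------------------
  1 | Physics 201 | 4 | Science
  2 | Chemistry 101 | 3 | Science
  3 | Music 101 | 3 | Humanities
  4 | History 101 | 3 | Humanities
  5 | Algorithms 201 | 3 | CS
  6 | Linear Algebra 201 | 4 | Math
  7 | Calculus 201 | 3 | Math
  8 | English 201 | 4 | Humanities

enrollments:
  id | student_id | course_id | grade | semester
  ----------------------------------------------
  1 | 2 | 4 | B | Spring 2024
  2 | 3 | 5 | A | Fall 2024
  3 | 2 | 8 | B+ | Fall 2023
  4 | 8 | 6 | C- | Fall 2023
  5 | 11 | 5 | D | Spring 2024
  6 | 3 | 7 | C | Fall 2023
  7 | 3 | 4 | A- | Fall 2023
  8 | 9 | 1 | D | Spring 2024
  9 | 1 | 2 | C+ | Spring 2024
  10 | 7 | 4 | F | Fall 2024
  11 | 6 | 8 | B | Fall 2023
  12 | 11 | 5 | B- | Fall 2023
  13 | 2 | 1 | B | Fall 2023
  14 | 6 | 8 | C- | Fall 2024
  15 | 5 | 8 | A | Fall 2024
SELECT year, COUNT(*) AS n FROM students GROUP BY year

Execution result:
year | n
1 | 2
2 | 3
3 | 2
4 | 4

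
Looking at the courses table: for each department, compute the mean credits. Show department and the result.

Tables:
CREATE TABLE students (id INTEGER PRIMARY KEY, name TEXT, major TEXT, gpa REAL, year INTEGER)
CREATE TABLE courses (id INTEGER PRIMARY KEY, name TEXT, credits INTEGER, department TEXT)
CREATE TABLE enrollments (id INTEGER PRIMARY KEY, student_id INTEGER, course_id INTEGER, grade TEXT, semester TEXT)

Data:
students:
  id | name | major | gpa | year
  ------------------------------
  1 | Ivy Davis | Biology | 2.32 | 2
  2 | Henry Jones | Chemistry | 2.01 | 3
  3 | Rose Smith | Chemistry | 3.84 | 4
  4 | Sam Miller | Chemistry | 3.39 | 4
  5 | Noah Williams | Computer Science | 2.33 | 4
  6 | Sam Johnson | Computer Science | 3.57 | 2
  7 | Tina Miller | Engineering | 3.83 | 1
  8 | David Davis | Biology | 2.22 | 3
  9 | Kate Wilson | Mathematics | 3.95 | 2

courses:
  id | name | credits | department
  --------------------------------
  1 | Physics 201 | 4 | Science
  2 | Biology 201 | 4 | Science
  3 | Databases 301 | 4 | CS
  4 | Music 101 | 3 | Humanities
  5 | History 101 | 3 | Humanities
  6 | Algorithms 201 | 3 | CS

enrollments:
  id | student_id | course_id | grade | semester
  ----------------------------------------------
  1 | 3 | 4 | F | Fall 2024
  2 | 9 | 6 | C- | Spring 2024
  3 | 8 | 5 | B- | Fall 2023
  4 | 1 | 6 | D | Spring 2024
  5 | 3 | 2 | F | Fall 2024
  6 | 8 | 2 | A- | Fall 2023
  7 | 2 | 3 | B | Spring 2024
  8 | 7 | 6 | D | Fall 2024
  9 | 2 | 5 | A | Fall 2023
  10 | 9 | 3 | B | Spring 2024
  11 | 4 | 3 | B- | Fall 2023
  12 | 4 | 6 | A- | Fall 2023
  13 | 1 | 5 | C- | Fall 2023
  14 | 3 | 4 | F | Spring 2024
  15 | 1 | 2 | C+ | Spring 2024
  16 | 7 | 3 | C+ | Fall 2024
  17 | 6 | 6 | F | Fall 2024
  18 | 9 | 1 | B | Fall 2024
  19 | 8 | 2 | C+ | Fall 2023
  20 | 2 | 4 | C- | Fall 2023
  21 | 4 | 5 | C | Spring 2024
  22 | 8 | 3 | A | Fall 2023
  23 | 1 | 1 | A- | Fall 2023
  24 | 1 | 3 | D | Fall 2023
SELECT department, AVG(credits) AS avg_credits FROM courses GROUP BY department

Execution result:
department | avg_credits
CS | 3.50
Humanities | 3.00
Science | 4.00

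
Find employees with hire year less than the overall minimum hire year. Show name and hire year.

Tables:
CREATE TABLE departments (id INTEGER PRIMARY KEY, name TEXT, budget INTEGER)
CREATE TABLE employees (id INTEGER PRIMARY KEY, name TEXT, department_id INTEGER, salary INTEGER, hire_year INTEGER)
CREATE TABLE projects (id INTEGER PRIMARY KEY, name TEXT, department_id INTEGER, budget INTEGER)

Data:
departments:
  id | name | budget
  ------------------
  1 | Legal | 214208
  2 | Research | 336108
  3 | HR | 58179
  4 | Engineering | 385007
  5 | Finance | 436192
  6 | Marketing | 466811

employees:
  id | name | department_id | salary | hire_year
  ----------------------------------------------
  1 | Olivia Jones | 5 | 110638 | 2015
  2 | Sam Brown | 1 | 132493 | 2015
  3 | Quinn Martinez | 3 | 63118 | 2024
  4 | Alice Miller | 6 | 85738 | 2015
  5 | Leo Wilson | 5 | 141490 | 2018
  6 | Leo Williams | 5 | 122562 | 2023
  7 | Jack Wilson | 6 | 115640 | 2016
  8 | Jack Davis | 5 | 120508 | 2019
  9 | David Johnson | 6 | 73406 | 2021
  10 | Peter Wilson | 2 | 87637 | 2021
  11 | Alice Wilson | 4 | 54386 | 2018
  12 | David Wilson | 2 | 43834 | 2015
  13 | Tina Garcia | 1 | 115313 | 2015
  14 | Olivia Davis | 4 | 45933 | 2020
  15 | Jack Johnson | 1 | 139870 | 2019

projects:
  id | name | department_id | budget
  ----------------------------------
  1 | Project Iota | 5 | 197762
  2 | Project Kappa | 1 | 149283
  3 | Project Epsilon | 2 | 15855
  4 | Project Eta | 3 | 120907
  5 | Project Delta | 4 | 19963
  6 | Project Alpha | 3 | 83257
SELECT name, hire_year FROM employees WHERE hire_year < (SELECT MIN(hire_year) FROM employees)

Execution result:
(no rows)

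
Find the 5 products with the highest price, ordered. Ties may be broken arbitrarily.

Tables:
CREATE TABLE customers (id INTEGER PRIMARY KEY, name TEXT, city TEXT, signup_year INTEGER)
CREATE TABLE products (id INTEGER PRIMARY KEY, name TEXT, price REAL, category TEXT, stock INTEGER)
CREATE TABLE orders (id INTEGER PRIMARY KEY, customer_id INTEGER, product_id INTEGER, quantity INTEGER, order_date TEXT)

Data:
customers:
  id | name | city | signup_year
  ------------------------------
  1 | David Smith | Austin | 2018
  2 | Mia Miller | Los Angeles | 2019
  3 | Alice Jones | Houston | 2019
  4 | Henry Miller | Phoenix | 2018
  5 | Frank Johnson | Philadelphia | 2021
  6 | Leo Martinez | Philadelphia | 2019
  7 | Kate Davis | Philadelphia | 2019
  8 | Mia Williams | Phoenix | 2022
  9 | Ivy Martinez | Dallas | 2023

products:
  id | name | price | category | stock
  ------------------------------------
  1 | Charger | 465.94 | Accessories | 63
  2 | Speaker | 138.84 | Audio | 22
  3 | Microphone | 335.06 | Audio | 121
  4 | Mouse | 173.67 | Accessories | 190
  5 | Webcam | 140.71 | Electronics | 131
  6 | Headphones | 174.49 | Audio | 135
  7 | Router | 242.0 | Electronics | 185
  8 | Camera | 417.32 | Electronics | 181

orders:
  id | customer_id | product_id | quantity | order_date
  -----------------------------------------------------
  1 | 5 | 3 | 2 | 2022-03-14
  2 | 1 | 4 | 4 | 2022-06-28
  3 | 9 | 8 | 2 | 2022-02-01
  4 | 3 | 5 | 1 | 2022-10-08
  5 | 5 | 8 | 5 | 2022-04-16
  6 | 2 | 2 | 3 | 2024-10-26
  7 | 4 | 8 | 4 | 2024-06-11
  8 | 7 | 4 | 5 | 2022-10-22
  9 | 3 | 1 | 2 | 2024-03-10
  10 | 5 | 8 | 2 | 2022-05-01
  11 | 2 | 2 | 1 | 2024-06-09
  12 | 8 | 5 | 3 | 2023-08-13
SELECT name, price FROM products ORDER BY price DESC LIMIT 5

Execution result:
name | price
Charger | 465.94
Camera | 417.32
Microphone | 335.06
Router | 242.00
Headphones | 174.49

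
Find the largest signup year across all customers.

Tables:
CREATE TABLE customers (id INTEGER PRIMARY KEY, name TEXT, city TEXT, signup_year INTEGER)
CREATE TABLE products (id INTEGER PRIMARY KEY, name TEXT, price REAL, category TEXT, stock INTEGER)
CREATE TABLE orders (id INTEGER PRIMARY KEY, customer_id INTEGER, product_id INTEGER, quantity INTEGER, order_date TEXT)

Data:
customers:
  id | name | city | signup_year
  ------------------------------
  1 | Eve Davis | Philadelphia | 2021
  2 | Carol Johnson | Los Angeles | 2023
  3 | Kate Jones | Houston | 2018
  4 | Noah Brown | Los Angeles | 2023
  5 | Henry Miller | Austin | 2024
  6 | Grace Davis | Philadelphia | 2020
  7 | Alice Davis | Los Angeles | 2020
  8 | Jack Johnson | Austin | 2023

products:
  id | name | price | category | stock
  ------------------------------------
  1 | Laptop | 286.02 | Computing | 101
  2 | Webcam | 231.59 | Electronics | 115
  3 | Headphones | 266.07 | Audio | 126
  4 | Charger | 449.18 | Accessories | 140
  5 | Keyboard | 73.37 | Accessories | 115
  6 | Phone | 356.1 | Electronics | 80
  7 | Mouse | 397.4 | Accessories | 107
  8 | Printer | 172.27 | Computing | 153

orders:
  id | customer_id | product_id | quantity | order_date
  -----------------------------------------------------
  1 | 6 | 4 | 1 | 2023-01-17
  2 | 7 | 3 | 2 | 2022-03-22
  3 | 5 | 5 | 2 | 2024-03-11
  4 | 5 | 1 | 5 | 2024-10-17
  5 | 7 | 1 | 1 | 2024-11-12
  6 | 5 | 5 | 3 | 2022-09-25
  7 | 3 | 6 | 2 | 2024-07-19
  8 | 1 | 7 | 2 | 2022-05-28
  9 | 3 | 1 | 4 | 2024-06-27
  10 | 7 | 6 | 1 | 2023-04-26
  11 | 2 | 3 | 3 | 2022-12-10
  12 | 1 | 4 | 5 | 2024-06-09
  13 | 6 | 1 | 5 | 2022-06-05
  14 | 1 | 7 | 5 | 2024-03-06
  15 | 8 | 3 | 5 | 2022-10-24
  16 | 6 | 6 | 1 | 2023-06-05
SELECT MAX(signup_year) FROM customers

Execution result:
2024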